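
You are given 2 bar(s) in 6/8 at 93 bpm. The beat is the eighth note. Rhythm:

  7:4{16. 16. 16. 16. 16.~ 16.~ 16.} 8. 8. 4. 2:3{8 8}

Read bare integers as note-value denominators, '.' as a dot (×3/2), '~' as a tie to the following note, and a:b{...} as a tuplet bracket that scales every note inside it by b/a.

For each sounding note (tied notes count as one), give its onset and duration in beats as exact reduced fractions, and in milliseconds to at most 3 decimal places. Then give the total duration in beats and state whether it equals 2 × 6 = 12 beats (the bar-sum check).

1) 0.0ms=0b +276.498ms=3/7b
2) 276.498ms=3/7b +276.498ms=3/7b
3) 552.995ms=6/7b +276.498ms=3/7b
4) 829.493ms=9/7b +276.498ms=3/7b
5) 1105.991ms=12/7b +829.493ms=9/7b
6) 1935.484ms=3b +967.742ms=3/2b
7) 2903.226ms=9/2b +967.742ms=3/2b
8) 3870.968ms=6b +1935.484ms=3b
9) 5806.452ms=9b +967.742ms=3/2b
10) 6774.194ms=21/2b +967.742ms=3/2b
Σ=12b of 12 (93bpm 6/8) — PASS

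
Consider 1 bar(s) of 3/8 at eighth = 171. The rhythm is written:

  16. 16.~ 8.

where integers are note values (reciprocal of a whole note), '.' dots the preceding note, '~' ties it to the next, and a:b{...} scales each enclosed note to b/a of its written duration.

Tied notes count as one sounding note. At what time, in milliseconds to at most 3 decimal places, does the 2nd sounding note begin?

note 2 onset = 3/4b = 263.158ms

1. 0.0ms @ 0 + 263.158ms (3/4)
2. 263.158ms @ 3/4 + 789.474ms (9/4)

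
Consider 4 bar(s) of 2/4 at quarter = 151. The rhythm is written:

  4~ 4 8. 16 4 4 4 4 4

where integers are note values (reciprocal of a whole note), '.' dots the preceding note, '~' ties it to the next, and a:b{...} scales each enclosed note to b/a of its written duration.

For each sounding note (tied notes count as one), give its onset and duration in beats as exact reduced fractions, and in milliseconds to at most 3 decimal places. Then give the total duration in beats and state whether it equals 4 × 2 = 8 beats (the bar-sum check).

1) 0.0ms=0b +794.702ms=2b
2) 794.702ms=2b +298.013ms=3/4b
3) 1092.715ms=11/4b +99.338ms=1/4b
4) 1192.053ms=3b +397.351ms=1b
5) 1589.404ms=4b +397.351ms=1b
6) 1986.755ms=5b +397.351ms=1b
7) 2384.106ms=6b +397.351ms=1b
8) 2781.457ms=7b +397.351ms=1b
Σ=8b of 8 (151bpm 2/4) — PASS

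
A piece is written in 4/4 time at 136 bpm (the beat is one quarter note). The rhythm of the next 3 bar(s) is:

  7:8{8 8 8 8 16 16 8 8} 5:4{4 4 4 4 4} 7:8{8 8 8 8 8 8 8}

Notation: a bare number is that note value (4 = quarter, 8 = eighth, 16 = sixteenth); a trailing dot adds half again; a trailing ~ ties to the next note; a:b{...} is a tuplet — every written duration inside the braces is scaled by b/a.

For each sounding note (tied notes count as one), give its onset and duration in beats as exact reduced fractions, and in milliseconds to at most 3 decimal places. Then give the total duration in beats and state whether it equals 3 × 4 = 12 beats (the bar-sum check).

1) 0.0ms=0b +252.101ms=4/7b
2) 252.101ms=4/7b +252.101ms=4/7b
3) 504.202ms=8/7b +252.101ms=4/7b
4) 756.303ms=12/7b +252.101ms=4/7b
5) 1008.403ms=16/7b +126.05ms=2/7b
6) 1134.454ms=18/7b +126.05ms=2/7b
7) 1260.504ms=20/7b +252.101ms=4/7b
8) 1512.605ms=24/7b +252.101ms=4/7b
9) 1764.706ms=4b +352.941ms=4/5b
10) 2117.647ms=24/5b +352.941ms=4/5b
11) 2470.588ms=28/5b +352.941ms=4/5b
12) 2823.529ms=32/5b +352.941ms=4/5b
13) 3176.471ms=36/5b +352.941ms=4/5b
14) 3529.412ms=8b +252.101ms=4/7b
15) 3781.513ms=60/7b +252.101ms=4/7b
16) 4033.613ms=64/7b +252.101ms=4/7b
17) 4285.714ms=68/7b +252.101ms=4/7b
18) 4537.815ms=72/7b +252.101ms=4/7b
19) 4789.916ms=76/7b +252.101ms=4/7b
20) 5042.017ms=80/7b +252.101ms=4/7b
Σ=12b of 12 (136bpm 4/4) — PASS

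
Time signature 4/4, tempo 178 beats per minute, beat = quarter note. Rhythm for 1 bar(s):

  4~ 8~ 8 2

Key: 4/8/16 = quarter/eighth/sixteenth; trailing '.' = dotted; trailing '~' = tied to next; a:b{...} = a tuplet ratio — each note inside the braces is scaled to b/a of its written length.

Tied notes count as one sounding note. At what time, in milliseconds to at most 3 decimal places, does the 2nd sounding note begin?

note 2 onset = 2b = 674.157ms

1. 0.0ms @ 0 + 674.157ms (2)
2. 674.157ms @ 2 + 674.157ms (2)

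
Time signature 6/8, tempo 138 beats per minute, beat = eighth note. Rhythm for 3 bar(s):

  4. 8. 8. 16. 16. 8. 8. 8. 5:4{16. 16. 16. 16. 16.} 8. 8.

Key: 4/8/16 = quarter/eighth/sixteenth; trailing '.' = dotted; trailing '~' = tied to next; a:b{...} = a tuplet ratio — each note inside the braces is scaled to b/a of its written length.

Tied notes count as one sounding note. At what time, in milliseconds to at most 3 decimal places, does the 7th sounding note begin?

note 7 onset = 9b = 3913.043ms

1. 0.0ms @ 0 + 1304.348ms (3)
2. 1304.348ms @ 3 + 652.174ms (3/2)
3. 1956.522ms @ 9/2 + 652.174ms (3/2)
4. 2608.696ms @ 6 + 326.087ms (3/4)
5. 2934.783ms @ 27/4 + 326.087ms (3/4)
6. 3260.87ms @ 15/2 + 652.174ms (3/2)
7. 3913.043ms @ 9 + 652.174ms (3/2)
8. 4565.217ms @ 21/2 + 652.174ms (3/2)
9. 5217.391ms @ 12 + 260.87ms (3/5)
10. 5478.261ms @ 63/5 + 260.87ms (3/5)
11. 5739.13ms @ 66/5 + 260.87ms (3/5)
12. 6000.0ms @ 69/5 + 260.87ms (3/5)
13. 6260.87ms @ 72/5 + 260.87ms (3/5)
14. 6521.739ms @ 15 + 652.174ms (3/2)
15. 7173.913ms @ 33/2 + 652.174ms (3/2)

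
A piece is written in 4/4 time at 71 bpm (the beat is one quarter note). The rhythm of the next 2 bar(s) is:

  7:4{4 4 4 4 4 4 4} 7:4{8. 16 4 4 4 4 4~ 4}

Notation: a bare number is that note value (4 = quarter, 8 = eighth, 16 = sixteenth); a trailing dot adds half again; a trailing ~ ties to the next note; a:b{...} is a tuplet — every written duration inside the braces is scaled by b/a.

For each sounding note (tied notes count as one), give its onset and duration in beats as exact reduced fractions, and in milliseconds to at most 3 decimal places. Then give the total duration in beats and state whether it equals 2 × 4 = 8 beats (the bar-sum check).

1) 0.0ms=0b +482.897ms=4/7b
2) 482.897ms=4/7b +482.897ms=4/7b
3) 965.795ms=8/7b +482.897ms=4/7b
4) 1448.692ms=12/7b +482.897ms=4/7b
5) 1931.59ms=16/7b +482.897ms=4/7b
6) 2414.487ms=20/7b +482.897ms=4/7b
7) 2897.384ms=24/7b +482.897ms=4/7b
8) 3380.282ms=4b +362.173ms=3/7b
9) 3742.455ms=31/7b +120.724ms=1/7b
10) 3863.179ms=32/7b +482.897ms=4/7b
11) 4346.076ms=36/7b +482.897ms=4/7b
12) 4828.974ms=40/7b +482.897ms=4/7b
13) 5311.871ms=44/7b +482.897ms=4/7b
14) 5794.769ms=48/7b +965.795ms=8/7b
Σ=8b of 8 (71bpm 4/4) — PASS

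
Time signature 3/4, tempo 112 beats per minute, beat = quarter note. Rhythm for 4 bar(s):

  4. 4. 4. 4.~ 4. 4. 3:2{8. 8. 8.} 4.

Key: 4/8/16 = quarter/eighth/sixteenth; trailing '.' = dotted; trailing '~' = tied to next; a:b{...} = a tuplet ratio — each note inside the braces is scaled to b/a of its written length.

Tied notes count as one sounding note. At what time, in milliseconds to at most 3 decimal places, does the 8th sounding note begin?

1. 0.0ms @ 0 + 803.571ms (3/2)
2. 803.571ms @ 3/2 + 803.571ms (3/2)
3. 1607.143ms @ 3 + 803.571ms (3/2)
4. 2410.714ms @ 9/2 + 1607.143ms (3)
5. 4017.857ms @ 15/2 + 803.571ms (3/2)
6. 4821.429ms @ 9 + 267.857ms (1/2)
7. 5089.286ms @ 19/2 + 267.857ms (1/2)
8. 5357.143ms @ 10 + 267.857ms (1/2)
9. 5625.0ms @ 21/2 + 803.571ms (3/2)

note 8 onset = 10b = 5357.143ms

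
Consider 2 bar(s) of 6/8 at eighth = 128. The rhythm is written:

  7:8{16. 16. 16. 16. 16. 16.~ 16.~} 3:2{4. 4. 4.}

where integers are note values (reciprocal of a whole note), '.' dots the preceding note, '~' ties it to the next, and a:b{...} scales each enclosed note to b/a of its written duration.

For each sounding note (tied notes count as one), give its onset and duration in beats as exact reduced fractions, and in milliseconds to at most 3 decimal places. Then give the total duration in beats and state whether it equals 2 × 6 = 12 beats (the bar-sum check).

1) 0.0ms=0b +401.786ms=6/7b
2) 401.786ms=6/7b +401.786ms=6/7b
3) 803.571ms=12/7b +401.786ms=6/7b
4) 1205.357ms=18/7b +401.786ms=6/7b
5) 1607.143ms=24/7b +401.786ms=6/7b
6) 2008.929ms=30/7b +1741.071ms=26/7b
7) 3750.0ms=8b +937.5ms=2b
8) 4687.5ms=10b +937.5ms=2b
Σ=12b of 12 (128bpm 6/8) — PASS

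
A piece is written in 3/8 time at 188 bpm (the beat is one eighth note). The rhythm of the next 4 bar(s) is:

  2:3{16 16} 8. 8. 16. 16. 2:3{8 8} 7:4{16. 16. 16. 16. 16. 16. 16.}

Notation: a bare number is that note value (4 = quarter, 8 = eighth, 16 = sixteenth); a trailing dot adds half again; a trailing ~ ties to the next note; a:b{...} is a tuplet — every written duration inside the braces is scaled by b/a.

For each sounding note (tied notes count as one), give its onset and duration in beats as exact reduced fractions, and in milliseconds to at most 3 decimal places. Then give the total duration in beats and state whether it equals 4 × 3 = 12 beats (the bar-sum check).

1) 0.0ms=0b +239.362ms=3/4b
2) 239.362ms=3/4b +239.362ms=3/4b
3) 478.723ms=3/2b +478.723ms=3/2b
4) 957.447ms=3b +478.723ms=3/2b
5) 1436.17ms=9/2b +239.362ms=3/4b
6) 1675.532ms=21/4b +239.362ms=3/4b
7) 1914.894ms=6b +478.723ms=3/2b
8) 2393.617ms=15/2b +478.723ms=3/2b
9) 2872.34ms=9b +136.778ms=3/7b
10) 3009.119ms=66/7b +136.778ms=3/7b
11) 3145.897ms=69/7b +136.778ms=3/7b
12) 3282.675ms=72/7b +136.778ms=3/7b
13) 3419.453ms=75/7b +136.778ms=3/7b
14) 3556.231ms=78/7b +136.778ms=3/7b
15) 3693.009ms=81/7b +136.778ms=3/7b
Σ=12b of 12 (188bpm 3/8) — PASS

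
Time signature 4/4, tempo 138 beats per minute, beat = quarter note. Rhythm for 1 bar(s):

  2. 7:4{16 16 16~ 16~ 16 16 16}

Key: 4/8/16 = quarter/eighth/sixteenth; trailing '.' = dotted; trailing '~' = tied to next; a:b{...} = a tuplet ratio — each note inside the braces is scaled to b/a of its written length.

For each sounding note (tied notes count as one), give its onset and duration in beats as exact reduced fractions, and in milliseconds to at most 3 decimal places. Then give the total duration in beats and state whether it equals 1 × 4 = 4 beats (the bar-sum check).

1) 0.0ms=0b +1304.348ms=3b
2) 1304.348ms=3b +62.112ms=1/7b
3) 1366.46ms=22/7b +62.112ms=1/7b
4) 1428.571ms=23/7b +186.335ms=3/7b
5) 1614.907ms=26/7b +62.112ms=1/7b
6) 1677.019ms=27/7b +62.112ms=1/7b
Σ=4b of 4 (138bpm 4/4) — PASS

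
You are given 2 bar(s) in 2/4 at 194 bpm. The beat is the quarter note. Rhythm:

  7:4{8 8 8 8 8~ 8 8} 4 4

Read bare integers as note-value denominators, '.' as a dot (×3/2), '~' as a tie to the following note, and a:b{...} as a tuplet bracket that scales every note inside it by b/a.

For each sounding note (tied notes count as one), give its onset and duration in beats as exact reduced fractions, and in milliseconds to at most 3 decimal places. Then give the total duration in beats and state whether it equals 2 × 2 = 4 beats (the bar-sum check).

1) 0.0ms=0b +88.365ms=2/7b
2) 88.365ms=2/7b +88.365ms=2/7b
3) 176.73ms=4/7b +88.365ms=2/7b
4) 265.096ms=6/7b +88.365ms=2/7b
5) 353.461ms=8/7b +176.73ms=4/7b
6) 530.191ms=12/7b +88.365ms=2/7b
7) 618.557ms=2b +309.278ms=1b
8) 927.835ms=3b +309.278ms=1b
Σ=4b of 4 (194bpm 2/4) — PASS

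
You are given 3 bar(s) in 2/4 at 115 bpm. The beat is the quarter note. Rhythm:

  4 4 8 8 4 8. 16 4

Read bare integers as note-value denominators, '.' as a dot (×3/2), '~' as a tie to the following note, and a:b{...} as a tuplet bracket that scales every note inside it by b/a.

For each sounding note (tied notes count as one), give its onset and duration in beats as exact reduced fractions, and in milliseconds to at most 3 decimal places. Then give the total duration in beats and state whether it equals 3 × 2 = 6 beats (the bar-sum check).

1) 0.0ms=0b +521.739ms=1b
2) 521.739ms=1b +521.739ms=1b
3) 1043.478ms=2b +260.87ms=1/2b
4) 1304.348ms=5/2b +260.87ms=1/2b
5) 1565.217ms=3b +521.739ms=1b
6) 2086.957ms=4b +391.304ms=3/4b
7) 2478.261ms=19/4b +130.435ms=1/4b
8) 2608.696ms=5b +521.739ms=1b
Σ=6b of 6 (115bpm 2/4) — PASS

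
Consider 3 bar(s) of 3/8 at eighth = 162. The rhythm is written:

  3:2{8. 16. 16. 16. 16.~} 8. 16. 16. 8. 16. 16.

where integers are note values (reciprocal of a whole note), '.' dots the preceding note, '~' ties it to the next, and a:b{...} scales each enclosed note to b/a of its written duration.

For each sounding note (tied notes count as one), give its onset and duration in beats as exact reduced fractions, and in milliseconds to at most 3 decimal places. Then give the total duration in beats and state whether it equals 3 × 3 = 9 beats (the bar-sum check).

1) 0.0ms=0b +370.37ms=1b
2) 370.37ms=1b +185.185ms=1/2b
3) 555.556ms=3/2b +185.185ms=1/2b
4) 740.741ms=2b +185.185ms=1/2b
5) 925.926ms=5/2b +740.741ms=2b
6) 1666.667ms=9/2b +277.778ms=3/4b
7) 1944.444ms=21/4b +277.778ms=3/4b
8) 2222.222ms=6b +555.556ms=3/2b
9) 2777.778ms=15/2b +277.778ms=3/4b
10) 3055.556ms=33/4b +277.778ms=3/4b
Σ=9b of 9 (162bpm 3/8) — PASS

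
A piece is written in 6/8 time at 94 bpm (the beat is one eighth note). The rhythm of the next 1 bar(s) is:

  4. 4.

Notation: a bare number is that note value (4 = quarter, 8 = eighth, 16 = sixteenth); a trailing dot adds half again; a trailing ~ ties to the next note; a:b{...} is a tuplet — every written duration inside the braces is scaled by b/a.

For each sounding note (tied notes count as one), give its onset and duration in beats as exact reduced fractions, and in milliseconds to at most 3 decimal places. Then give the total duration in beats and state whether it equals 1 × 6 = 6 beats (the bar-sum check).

1) 0.0ms=0b +1914.894ms=3b
2) 1914.894ms=3b +1914.894ms=3b
Σ=6b of 6 (94bpm 6/8) — PASS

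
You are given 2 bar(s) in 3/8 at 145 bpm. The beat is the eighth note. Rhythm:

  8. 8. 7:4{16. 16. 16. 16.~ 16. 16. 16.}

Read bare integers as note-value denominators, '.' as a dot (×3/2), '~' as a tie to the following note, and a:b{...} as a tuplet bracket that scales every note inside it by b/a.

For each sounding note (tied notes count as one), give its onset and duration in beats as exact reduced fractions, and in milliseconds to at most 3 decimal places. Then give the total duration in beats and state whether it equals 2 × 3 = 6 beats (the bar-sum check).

1) 0.0ms=0b +620.69ms=3/2b
2) 620.69ms=3/2b +620.69ms=3/2b
3) 1241.379ms=3b +177.34ms=3/7b
4) 1418.719ms=24/7b +177.34ms=3/7b
5) 1596.059ms=27/7b +177.34ms=3/7b
6) 1773.399ms=30/7b +354.68ms=6/7b
7) 2128.079ms=36/7b +177.34ms=3/7b
8) 2305.419ms=39/7b +177.34ms=3/7b
Σ=6b of 6 (145bpm 3/8) — PASS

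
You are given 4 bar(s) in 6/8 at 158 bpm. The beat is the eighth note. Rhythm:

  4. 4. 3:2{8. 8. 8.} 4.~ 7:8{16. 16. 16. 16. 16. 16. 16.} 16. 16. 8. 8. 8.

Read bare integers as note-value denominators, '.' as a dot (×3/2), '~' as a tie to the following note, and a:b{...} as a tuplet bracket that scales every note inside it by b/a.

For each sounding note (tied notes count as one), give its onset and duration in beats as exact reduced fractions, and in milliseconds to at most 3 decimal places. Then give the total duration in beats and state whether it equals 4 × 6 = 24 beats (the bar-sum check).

1) 0.0ms=0b +1139.241ms=3b
2) 1139.241ms=3b +1139.241ms=3b
3) 2278.481ms=6b +379.747ms=1b
4) 2658.228ms=7b +379.747ms=1b
5) 3037.975ms=8b +379.747ms=1b
6) 3417.722ms=9b +1464.738ms=27/7b
7) 4882.459ms=90/7b +325.497ms=6/7b
8) 5207.957ms=96/7b +325.497ms=6/7b
9) 5533.454ms=102/7b +325.497ms=6/7b
10) 5858.951ms=108/7b +325.497ms=6/7b
11) 6184.448ms=114/7b +325.497ms=6/7b
12) 6509.946ms=120/7b +325.497ms=6/7b
13) 6835.443ms=18b +284.81ms=3/4b
14) 7120.253ms=75/4b +284.81ms=3/4b
15) 7405.063ms=39/2b +569.62ms=3/2b
16) 7974.684ms=21b +569.62ms=3/2b
17) 8544.304ms=45/2b +569.62ms=3/2b
Σ=24b of 24 (158bpm 6/8) — PASS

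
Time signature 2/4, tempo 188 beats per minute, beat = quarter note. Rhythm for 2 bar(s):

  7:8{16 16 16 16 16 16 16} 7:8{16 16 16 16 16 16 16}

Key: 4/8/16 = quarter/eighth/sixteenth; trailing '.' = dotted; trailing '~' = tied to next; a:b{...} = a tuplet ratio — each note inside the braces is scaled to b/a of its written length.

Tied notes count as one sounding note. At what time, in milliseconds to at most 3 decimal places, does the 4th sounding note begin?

note 4 onset = 6/7b = 273.556ms

1. 0.0ms @ 0 + 91.185ms (2/7)
2. 91.185ms @ 2/7 + 91.185ms (2/7)
3. 182.371ms @ 4/7 + 91.185ms (2/7)
4. 273.556ms @ 6/7 + 91.185ms (2/7)
5. 364.742ms @ 8/7 + 91.185ms (2/7)
6. 455.927ms @ 10/7 + 91.185ms (2/7)
7. 547.112ms @ 12/7 + 91.185ms (2/7)
8. 638.298ms @ 2 + 91.185ms (2/7)
9. 729.483ms @ 16/7 + 91.185ms (2/7)
10. 820.669ms @ 18/7 + 91.185ms (2/7)
11. 911.854ms @ 20/7 + 91.185ms (2/7)
12. 1003.04ms @ 22/7 + 91.185ms (2/7)
13. 1094.225ms @ 24/7 + 91.185ms (2/7)
14. 1185.41ms @ 26/7 + 91.185ms (2/7)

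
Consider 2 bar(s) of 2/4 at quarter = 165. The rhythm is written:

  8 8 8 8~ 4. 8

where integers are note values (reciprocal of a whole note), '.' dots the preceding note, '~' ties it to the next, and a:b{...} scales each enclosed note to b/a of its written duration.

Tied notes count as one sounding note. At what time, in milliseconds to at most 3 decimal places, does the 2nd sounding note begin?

1. 0.0ms @ 0 + 181.818ms (1/2)
2. 181.818ms @ 1/2 + 181.818ms (1/2)
3. 363.636ms @ 1 + 181.818ms (1/2)
4. 545.455ms @ 3/2 + 727.273ms (2)
5. 1272.727ms @ 7/2 + 181.818ms (1/2)

note 2 onset = 1/2b = 181.818ms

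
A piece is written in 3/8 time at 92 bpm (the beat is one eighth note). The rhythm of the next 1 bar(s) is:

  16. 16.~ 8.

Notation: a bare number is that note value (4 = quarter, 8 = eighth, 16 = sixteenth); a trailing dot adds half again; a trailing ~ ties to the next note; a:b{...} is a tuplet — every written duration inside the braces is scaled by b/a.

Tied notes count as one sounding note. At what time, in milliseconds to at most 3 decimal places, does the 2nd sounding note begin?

note 2 onset = 3/4b = 489.13ms

1. 0.0ms @ 0 + 489.13ms (3/4)
2. 489.13ms @ 3/4 + 1467.391ms (9/4)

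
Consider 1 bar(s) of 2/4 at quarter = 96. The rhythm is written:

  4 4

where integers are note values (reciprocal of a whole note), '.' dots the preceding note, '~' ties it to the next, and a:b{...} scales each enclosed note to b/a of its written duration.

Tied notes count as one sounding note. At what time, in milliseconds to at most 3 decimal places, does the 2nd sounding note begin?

1. 0.0ms @ 0 + 625.0ms (1)
2. 625.0ms @ 1 + 625.0ms (1)

note 2 onset = 1b = 625.0ms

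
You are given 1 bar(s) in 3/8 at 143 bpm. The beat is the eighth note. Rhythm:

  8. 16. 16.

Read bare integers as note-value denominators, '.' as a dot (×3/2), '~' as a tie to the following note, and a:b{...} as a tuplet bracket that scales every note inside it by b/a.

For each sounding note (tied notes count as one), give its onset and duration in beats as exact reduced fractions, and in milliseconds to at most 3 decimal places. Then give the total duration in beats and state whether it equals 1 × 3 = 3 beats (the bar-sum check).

1) 0.0ms=0b +629.371ms=3/2b
2) 629.371ms=3/2b +314.685ms=3/4b
3) 944.056ms=9/4b +314.685ms=3/4b
Σ=3b of 3 (143bpm 3/8) — PASS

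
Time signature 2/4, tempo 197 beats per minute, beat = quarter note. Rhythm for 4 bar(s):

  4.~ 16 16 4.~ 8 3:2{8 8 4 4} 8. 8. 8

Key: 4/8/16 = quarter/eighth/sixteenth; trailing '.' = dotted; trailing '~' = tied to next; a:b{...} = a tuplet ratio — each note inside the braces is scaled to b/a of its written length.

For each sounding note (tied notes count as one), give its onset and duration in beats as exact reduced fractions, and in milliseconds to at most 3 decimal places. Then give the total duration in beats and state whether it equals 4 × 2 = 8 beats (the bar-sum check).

1) 0.0ms=0b +532.995ms=7/4b
2) 532.995ms=7/4b +76.142ms=1/4b
3) 609.137ms=2b +609.137ms=2b
4) 1218.274ms=4b +101.523ms=1/3b
5) 1319.797ms=13/3b +101.523ms=1/3b
6) 1421.32ms=14/3b +203.046ms=2/3b
7) 1624.365ms=16/3b +203.046ms=2/3b
8) 1827.411ms=6b +228.426ms=3/4b
9) 2055.838ms=27/4b +228.426ms=3/4b
10) 2284.264ms=15/2b +152.284ms=1/2b
Σ=8b of 8 (197bpm 2/4) — PASS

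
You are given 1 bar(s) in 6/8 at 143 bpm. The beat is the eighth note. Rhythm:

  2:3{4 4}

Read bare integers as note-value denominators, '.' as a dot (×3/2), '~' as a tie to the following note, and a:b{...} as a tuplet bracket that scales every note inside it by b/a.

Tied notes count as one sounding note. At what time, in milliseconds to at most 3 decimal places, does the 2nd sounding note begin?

1. 0.0ms @ 0 + 1258.741ms (3)
2. 1258.741ms @ 3 + 1258.741ms (3)

note 2 onset = 3b = 1258.741ms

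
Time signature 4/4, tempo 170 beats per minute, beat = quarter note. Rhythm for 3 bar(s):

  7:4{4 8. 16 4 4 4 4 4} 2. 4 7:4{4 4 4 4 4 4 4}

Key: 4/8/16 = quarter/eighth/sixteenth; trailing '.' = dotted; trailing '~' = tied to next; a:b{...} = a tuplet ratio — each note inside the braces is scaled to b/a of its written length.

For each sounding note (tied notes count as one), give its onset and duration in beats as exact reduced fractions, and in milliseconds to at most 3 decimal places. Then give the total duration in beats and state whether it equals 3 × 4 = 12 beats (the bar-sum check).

1) 0.0ms=0b +201.681ms=4/7b
2) 201.681ms=4/7b +151.261ms=3/7b
3) 352.941ms=1b +50.42ms=1/7b
4) 403.361ms=8/7b +201.681ms=4/7b
5) 605.042ms=12/7b +201.681ms=4/7b
6) 806.723ms=16/7b +201.681ms=4/7b
7) 1008.403ms=20/7b +201.681ms=4/7b
8) 1210.084ms=24/7b +201.681ms=4/7b
9) 1411.765ms=4b +1058.824ms=3b
10) 2470.588ms=7b +352.941ms=1b
11) 2823.529ms=8b +201.681ms=4/7b
12) 3025.21ms=60/7b +201.681ms=4/7b
13) 3226.891ms=64/7b +201.681ms=4/7b
14) 3428.571ms=68/7b +201.681ms=4/7b
15) 3630.252ms=72/7b +201.681ms=4/7b
16) 3831.933ms=76/7b +201.681ms=4/7b
17) 4033.613ms=80/7b +201.681ms=4/7b
Σ=12b of 12 (170bpm 4/4) — PASS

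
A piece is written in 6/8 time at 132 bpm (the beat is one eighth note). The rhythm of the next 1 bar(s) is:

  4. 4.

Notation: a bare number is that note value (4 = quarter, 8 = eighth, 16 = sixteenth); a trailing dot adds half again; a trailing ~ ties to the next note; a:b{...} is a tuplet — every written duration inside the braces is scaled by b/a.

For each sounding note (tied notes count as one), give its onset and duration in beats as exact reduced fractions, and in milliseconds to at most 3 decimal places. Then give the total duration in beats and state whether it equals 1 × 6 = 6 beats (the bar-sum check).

1) 0.0ms=0b +1363.636ms=3b
2) 1363.636ms=3b +1363.636ms=3b
Σ=6b of 6 (132bpm 6/8) — PASS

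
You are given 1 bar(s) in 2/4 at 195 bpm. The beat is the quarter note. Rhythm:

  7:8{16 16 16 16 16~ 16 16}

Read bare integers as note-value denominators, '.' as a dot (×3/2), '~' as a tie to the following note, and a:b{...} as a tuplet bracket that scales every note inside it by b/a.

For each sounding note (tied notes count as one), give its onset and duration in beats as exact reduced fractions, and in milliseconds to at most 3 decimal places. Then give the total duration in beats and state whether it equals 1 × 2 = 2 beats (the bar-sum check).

1) 0.0ms=0b +87.912ms=2/7b
2) 87.912ms=2/7b +87.912ms=2/7b
3) 175.824ms=4/7b +87.912ms=2/7b
4) 263.736ms=6/7b +87.912ms=2/7b
5) 351.648ms=8/7b +175.824ms=4/7b
6) 527.473ms=12/7b +87.912ms=2/7b
Σ=2b of 2 (195bpm 2/4) — PASS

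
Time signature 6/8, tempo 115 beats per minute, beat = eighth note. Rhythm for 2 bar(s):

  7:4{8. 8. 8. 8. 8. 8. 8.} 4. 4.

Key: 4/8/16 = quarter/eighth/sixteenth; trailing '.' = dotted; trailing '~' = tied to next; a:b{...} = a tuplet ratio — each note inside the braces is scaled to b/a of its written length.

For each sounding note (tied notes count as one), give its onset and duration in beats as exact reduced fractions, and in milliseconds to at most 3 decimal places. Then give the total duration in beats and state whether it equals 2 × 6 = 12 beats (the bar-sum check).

1) 0.0ms=0b +447.205ms=6/7b
2) 447.205ms=6/7b +447.205ms=6/7b
3) 894.41ms=12/7b +447.205ms=6/7b
4) 1341.615ms=18/7b +447.205ms=6/7b
5) 1788.82ms=24/7b +447.205ms=6/7b
6) 2236.025ms=30/7b +447.205ms=6/7b
7) 2683.23ms=36/7b +447.205ms=6/7b
8) 3130.435ms=6b +1565.217ms=3b
9) 4695.652ms=9b +1565.217ms=3b
Σ=12b of 12 (115bpm 6/8) — PASS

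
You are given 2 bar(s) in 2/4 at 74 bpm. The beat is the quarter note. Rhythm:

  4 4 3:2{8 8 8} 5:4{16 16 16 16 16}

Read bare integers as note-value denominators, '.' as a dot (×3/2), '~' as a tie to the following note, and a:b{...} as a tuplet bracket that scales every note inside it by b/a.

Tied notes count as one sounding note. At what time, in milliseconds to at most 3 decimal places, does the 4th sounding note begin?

1. 0.0ms @ 0 + 810.811ms (1)
2. 810.811ms @ 1 + 810.811ms (1)
3. 1621.622ms @ 2 + 270.27ms (1/3)
4. 1891.892ms @ 7/3 + 270.27ms (1/3)
5. 2162.162ms @ 8/3 + 270.27ms (1/3)
6. 2432.432ms @ 3 + 162.162ms (1/5)
7. 2594.595ms @ 16/5 + 162.162ms (1/5)
8. 2756.757ms @ 17/5 + 162.162ms (1/5)
9. 2918.919ms @ 18/5 + 162.162ms (1/5)
10. 3081.081ms @ 19/5 + 162.162ms (1/5)

note 4 onset = 7/3b = 1891.892ms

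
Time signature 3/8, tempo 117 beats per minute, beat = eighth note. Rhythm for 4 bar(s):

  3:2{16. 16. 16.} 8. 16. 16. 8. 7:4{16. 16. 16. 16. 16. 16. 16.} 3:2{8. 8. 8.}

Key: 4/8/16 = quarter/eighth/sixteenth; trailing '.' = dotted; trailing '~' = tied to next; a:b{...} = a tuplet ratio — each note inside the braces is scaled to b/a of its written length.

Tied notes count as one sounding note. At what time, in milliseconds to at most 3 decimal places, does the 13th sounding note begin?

1. 0.0ms @ 0 + 256.41ms (1/2)
2. 256.41ms @ 1/2 + 256.41ms (1/2)
3. 512.821ms @ 1 + 256.41ms (1/2)
4. 769.231ms @ 3/2 + 769.231ms (3/2)
5. 1538.462ms @ 3 + 384.615ms (3/4)
6. 1923.077ms @ 15/4 + 384.615ms (3/4)
7. 2307.692ms @ 9/2 + 769.231ms (3/2)
8. 3076.923ms @ 6 + 219.78ms (3/7)
9. 3296.703ms @ 45/7 + 219.78ms (3/7)
10. 3516.484ms @ 48/7 + 219.78ms (3/7)
11. 3736.264ms @ 51/7 + 219.78ms (3/7)
12. 3956.044ms @ 54/7 + 219.78ms (3/7)
13. 4175.824ms @ 57/7 + 219.78ms (3/7)
14. 4395.604ms @ 60/7 + 219.78ms (3/7)
15. 4615.385ms @ 9 + 512.821ms (1)
16. 5128.205ms @ 10 + 512.821ms (1)
17. 5641.026ms @ 11 + 512.821ms (1)

note 13 onset = 57/7b = 4175.824ms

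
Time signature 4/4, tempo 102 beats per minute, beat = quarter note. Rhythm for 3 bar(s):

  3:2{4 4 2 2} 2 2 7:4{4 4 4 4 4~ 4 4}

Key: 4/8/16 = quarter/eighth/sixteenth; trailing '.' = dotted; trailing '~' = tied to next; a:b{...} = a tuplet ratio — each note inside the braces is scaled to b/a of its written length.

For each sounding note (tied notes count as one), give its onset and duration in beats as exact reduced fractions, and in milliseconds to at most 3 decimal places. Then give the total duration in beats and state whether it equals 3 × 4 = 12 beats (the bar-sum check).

1) 0.0ms=0b +392.157ms=2/3b
2) 392.157ms=2/3b +392.157ms=2/3b
3) 784.314ms=4/3b +784.314ms=4/3b
4) 1568.627ms=8/3b +784.314ms=4/3b
5) 2352.941ms=4b +1176.471ms=2b
6) 3529.412ms=6b +1176.471ms=2b
7) 4705.882ms=8b +336.134ms=4/7b
8) 5042.017ms=60/7b +336.134ms=4/7b
9) 5378.151ms=64/7b +336.134ms=4/7b
10) 5714.286ms=68/7b +336.134ms=4/7b
11) 6050.42ms=72/7b +672.269ms=8/7b
12) 6722.689ms=80/7b +336.134ms=4/7b
Σ=12b of 12 (102bpm 4/4) — PASS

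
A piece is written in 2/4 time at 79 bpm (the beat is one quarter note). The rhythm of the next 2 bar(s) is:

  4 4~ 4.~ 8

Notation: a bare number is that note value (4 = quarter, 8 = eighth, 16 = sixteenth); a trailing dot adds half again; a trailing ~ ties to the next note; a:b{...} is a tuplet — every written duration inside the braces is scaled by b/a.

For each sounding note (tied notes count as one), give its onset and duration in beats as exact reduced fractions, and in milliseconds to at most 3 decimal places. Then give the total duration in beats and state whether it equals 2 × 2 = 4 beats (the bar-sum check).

1) 0.0ms=0b +759.494ms=1b
2) 759.494ms=1b +2278.481ms=3b
Σ=4b of 4 (79bpm 2/4) — PASS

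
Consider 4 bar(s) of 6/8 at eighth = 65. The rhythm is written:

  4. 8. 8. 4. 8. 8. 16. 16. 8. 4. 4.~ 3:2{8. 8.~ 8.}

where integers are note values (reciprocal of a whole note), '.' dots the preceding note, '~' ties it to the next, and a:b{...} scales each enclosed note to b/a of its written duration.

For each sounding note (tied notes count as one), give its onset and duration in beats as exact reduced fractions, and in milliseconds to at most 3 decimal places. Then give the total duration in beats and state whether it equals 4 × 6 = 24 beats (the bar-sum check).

1) 0.0ms=0b +2769.231ms=3b
2) 2769.231ms=3b +1384.615ms=3/2b
3) 4153.846ms=9/2b +1384.615ms=3/2b
4) 5538.462ms=6b +2769.231ms=3b
5) 8307.692ms=9b +1384.615ms=3/2b
6) 9692.308ms=21/2b +1384.615ms=3/2b
7) 11076.923ms=12b +692.308ms=3/4b
8) 11769.231ms=51/4b +692.308ms=3/4b
9) 12461.538ms=27/2b +1384.615ms=3/2b
10) 13846.154ms=15b +2769.231ms=3b
11) 16615.385ms=18b +3692.308ms=4b
12) 20307.692ms=22b +1846.154ms=2b
Σ=24b of 24 (65bpm 6/8) — PASS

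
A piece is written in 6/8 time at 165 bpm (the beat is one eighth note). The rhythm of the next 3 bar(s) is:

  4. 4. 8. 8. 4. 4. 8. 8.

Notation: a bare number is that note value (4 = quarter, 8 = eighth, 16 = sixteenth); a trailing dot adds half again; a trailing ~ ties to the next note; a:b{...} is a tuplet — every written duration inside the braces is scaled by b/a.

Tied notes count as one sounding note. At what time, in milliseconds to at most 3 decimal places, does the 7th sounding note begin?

note 7 onset = 15b = 5454.545ms

1. 0.0ms @ 0 + 1090.909ms (3)
2. 1090.909ms @ 3 + 1090.909ms (3)
3. 2181.818ms @ 6 + 545.455ms (3/2)
4. 2727.273ms @ 15/2 + 545.455ms (3/2)
5. 3272.727ms @ 9 + 1090.909ms (3)
6. 4363.636ms @ 12 + 1090.909ms (3)
7. 5454.545ms @ 15 + 545.455ms (3/2)
8. 6000.0ms @ 33/2 + 545.455ms (3/2)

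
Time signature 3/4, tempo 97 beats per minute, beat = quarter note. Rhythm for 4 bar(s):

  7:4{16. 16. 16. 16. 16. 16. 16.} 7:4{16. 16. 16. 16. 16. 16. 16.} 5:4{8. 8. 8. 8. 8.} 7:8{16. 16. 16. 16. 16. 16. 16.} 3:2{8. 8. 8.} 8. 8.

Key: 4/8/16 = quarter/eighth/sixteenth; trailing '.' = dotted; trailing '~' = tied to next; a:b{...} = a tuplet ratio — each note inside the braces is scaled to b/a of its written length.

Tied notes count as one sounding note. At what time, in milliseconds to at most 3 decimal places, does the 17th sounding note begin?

1. 0.0ms @ 0 + 132.548ms (3/14)
2. 132.548ms @ 3/14 + 132.548ms (3/14)
3. 265.096ms @ 3/7 + 132.548ms (3/14)
4. 397.644ms @ 9/14 + 132.548ms (3/14)
5. 530.191ms @ 6/7 + 132.548ms (3/14)
6. 662.739ms @ 15/14 + 132.548ms (3/14)
7. 795.287ms @ 9/7 + 132.548ms (3/14)
8. 927.835ms @ 3/2 + 132.548ms (3/14)
9. 1060.383ms @ 12/7 + 132.548ms (3/14)
10. 1192.931ms @ 27/14 + 132.548ms (3/14)
11. 1325.479ms @ 15/7 + 132.548ms (3/14)
12. 1458.027ms @ 33/14 + 132.548ms (3/14)
13. 1590.574ms @ 18/7 + 132.548ms (3/14)
14. 1723.122ms @ 39/14 + 132.548ms (3/14)
15. 1855.67ms @ 3 + 371.134ms (3/5)
16. 2226.804ms @ 18/5 + 371.134ms (3/5)
17. 2597.938ms @ 21/5 + 371.134ms (3/5)
18. 2969.072ms @ 24/5 + 371.134ms (3/5)
19. 3340.206ms @ 27/5 + 371.134ms (3/5)
20. 3711.34ms @ 6 + 265.096ms (3/7)
21. 3976.436ms @ 45/7 + 265.096ms (3/7)
22. 4241.532ms @ 48/7 + 265.096ms (3/7)
23. 4506.627ms @ 51/7 + 265.096ms (3/7)
24. 4771.723ms @ 54/7 + 265.096ms (3/7)
25. 5036.819ms @ 57/7 + 265.096ms (3/7)
26. 5301.915ms @ 60/7 + 265.096ms (3/7)
27. 5567.01ms @ 9 + 309.278ms (1/2)
28. 5876.289ms @ 19/2 + 309.278ms (1/2)
29. 6185.567ms @ 10 + 309.278ms (1/2)
30. 6494.845ms @ 21/2 + 463.918ms (3/4)
31. 6958.763ms @ 45/4 + 463.918ms (3/4)

note 17 onset = 21/5b = 2597.938ms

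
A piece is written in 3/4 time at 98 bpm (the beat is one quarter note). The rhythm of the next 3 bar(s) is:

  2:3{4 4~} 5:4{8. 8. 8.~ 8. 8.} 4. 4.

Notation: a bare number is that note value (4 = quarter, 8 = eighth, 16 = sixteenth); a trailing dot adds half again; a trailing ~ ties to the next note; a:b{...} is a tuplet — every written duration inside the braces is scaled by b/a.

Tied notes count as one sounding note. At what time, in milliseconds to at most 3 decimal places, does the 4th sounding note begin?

note 4 onset = 21/5b = 2571.429ms

1. 0.0ms @ 0 + 918.367ms (3/2)
2. 918.367ms @ 3/2 + 1285.714ms (21/10)
3. 2204.082ms @ 18/5 + 367.347ms (3/5)
4. 2571.429ms @ 21/5 + 734.694ms (6/5)
5. 3306.122ms @ 27/5 + 367.347ms (3/5)
6. 3673.469ms @ 6 + 918.367ms (3/2)
7. 4591.837ms @ 15/2 + 918.367ms (3/2)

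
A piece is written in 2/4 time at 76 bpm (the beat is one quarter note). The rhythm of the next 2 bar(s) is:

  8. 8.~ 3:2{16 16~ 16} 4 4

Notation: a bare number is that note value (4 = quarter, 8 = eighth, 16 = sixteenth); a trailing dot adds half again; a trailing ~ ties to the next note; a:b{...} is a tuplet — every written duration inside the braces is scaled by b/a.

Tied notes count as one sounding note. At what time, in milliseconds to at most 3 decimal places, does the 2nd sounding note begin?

1. 0.0ms @ 0 + 592.105ms (3/4)
2. 592.105ms @ 3/4 + 723.684ms (11/12)
3. 1315.789ms @ 5/3 + 263.158ms (1/3)
4. 1578.947ms @ 2 + 789.474ms (1)
5. 2368.421ms @ 3 + 789.474ms (1)

note 2 onset = 3/4b = 592.105ms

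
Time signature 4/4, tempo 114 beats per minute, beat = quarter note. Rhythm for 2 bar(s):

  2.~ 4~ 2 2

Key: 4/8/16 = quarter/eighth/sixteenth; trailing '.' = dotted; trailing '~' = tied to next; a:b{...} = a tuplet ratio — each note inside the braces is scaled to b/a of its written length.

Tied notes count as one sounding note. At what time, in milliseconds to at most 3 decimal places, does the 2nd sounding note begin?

note 2 onset = 6b = 3157.895ms

1. 0.0ms @ 0 + 3157.895ms (6)
2. 3157.895ms @ 6 + 1052.632ms (2)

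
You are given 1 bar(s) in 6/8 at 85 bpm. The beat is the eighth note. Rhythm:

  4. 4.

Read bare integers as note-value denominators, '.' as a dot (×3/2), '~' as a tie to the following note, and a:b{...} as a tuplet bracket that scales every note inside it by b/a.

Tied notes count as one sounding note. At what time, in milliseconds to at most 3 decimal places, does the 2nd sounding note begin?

1. 0.0ms @ 0 + 2117.647ms (3)
2. 2117.647ms @ 3 + 2117.647ms (3)

note 2 onset = 3b = 2117.647ms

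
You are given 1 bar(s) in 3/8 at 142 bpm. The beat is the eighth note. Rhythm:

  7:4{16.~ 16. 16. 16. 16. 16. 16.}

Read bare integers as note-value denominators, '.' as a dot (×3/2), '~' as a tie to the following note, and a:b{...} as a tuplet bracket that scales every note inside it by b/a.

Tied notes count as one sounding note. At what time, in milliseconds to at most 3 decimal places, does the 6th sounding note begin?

note 6 onset = 18/7b = 1086.519ms

1. 0.0ms @ 0 + 362.173ms (6/7)
2. 362.173ms @ 6/7 + 181.087ms (3/7)
3. 543.26ms @ 9/7 + 181.087ms (3/7)
4. 724.346ms @ 12/7 + 181.087ms (3/7)
5. 905.433ms @ 15/7 + 181.087ms (3/7)
6. 1086.519ms @ 18/7 + 181.087ms (3/7)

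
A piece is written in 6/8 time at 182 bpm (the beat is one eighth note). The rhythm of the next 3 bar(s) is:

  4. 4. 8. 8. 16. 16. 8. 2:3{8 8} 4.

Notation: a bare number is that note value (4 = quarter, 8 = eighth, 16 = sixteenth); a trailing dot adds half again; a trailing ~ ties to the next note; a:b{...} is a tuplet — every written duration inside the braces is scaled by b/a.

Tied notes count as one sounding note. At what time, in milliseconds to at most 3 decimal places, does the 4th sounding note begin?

1. 0.0ms @ 0 + 989.011ms (3)
2. 989.011ms @ 3 + 989.011ms (3)
3. 1978.022ms @ 6 + 494.505ms (3/2)
4. 2472.527ms @ 15/2 + 494.505ms (3/2)
5. 2967.033ms @ 9 + 247.253ms (3/4)
6. 3214.286ms @ 39/4 + 247.253ms (3/4)
7. 3461.538ms @ 21/2 + 494.505ms (3/2)
8. 3956.044ms @ 12 + 494.505ms (3/2)
9. 4450.549ms @ 27/2 + 494.505ms (3/2)
10. 4945.055ms @ 15 + 989.011ms (3)

note 4 onset = 15/2b = 2472.527ms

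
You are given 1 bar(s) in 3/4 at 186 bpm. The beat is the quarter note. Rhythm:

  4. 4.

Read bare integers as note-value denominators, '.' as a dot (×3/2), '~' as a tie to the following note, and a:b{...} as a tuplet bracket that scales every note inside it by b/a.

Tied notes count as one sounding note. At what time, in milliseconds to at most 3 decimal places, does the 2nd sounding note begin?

1. 0.0ms @ 0 + 483.871ms (3/2)
2. 483.871ms @ 3/2 + 483.871ms (3/2)

note 2 onset = 3/2b = 483.871ms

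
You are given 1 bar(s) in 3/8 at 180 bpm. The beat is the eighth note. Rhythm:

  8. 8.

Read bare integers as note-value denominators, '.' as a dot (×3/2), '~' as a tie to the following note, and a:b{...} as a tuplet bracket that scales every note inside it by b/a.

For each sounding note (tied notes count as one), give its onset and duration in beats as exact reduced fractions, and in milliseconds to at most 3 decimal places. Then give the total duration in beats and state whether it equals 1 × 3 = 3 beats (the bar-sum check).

1) 0.0ms=0b +500.0ms=3/2b
2) 500.0ms=3/2b +500.0ms=3/2b
Σ=3b of 3 (180bpm 3/8) — PASS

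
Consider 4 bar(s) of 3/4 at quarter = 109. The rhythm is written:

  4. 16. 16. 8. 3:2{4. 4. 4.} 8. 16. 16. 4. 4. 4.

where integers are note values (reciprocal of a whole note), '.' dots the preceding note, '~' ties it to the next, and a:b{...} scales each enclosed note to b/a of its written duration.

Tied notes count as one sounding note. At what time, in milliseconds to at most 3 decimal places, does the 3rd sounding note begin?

note 3 onset = 15/8b = 1032.11ms

1. 0.0ms @ 0 + 825.688ms (3/2)
2. 825.688ms @ 3/2 + 206.422ms (3/8)
3. 1032.11ms @ 15/8 + 206.422ms (3/8)
4. 1238.532ms @ 9/4 + 412.844ms (3/4)
5. 1651.376ms @ 3 + 550.459ms (1)
6. 2201.835ms @ 4 + 550.459ms (1)
7. 2752.294ms @ 5 + 550.459ms (1)
8. 3302.752ms @ 6 + 412.844ms (3/4)
9. 3715.596ms @ 27/4 + 206.422ms (3/8)
10. 3922.018ms @ 57/8 + 206.422ms (3/8)
11. 4128.44ms @ 15/2 + 825.688ms (3/2)
12. 4954.128ms @ 9 + 825.688ms (3/2)
13. 5779.817ms @ 21/2 + 825.688ms (3/2)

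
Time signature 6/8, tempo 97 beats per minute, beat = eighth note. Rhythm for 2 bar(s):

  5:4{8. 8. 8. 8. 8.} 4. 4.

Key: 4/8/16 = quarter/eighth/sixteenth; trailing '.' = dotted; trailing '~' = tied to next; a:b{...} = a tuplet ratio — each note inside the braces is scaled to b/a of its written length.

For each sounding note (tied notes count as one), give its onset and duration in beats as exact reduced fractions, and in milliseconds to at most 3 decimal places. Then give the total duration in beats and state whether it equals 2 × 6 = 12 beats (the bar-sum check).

1) 0.0ms=0b +742.268ms=6/5b
2) 742.268ms=6/5b +742.268ms=6/5b
3) 1484.536ms=12/5b +742.268ms=6/5b
4) 2226.804ms=18/5b +742.268ms=6/5b
5) 2969.072ms=24/5b +742.268ms=6/5b
6) 3711.34ms=6b +1855.67ms=3b
7) 5567.01ms=9b +1855.67ms=3b
Σ=12b of 12 (97bpm 6/8) — PASS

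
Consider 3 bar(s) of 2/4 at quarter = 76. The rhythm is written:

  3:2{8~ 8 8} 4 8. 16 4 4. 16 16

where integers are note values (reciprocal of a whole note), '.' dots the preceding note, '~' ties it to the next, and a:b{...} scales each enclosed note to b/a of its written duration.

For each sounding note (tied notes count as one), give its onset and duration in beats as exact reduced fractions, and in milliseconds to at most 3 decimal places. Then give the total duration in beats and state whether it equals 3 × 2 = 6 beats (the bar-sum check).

1) 0.0ms=0b +526.316ms=2/3b
2) 526.316ms=2/3b +263.158ms=1/3b
3) 789.474ms=1b +789.474ms=1b
4) 1578.947ms=2b +592.105ms=3/4b
5) 2171.053ms=11/4b +197.368ms=1/4b
6) 2368.421ms=3b +789.474ms=1b
7) 3157.895ms=4b +1184.211ms=3/2b
8) 4342.105ms=11/2b +197.368ms=1/4b
9) 4539.474ms=23/4b +197.368ms=1/4b
Σ=6b of 6 (76bpm 2/4) — PASS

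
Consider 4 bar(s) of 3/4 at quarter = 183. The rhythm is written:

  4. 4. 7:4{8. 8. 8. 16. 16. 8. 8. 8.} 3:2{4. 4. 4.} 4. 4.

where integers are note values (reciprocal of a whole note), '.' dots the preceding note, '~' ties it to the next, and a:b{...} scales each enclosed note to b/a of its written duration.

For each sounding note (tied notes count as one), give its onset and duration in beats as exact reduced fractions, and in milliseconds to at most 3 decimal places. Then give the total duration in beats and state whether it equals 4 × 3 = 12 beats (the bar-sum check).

1) 0.0ms=0b +491.803ms=3/2b
2) 491.803ms=3/2b +491.803ms=3/2b
3) 983.607ms=3b +140.515ms=3/7b
4) 1124.122ms=24/7b +140.515ms=3/7b
5) 1264.637ms=27/7b +140.515ms=3/7b
6) 1405.152ms=30/7b +70.258ms=3/14b
7) 1475.41ms=9/2b +70.258ms=3/14b
8) 1545.667ms=33/7b +140.515ms=3/7b
9) 1686.183ms=36/7b +140.515ms=3/7b
10) 1826.698ms=39/7b +140.515ms=3/7b
11) 1967.213ms=6b +327.869ms=1b
12) 2295.082ms=7b +327.869ms=1b
13) 2622.951ms=8b +327.869ms=1b
14) 2950.82ms=9b +491.803ms=3/2b
15) 3442.623ms=21/2b +491.803ms=3/2b
Σ=12b of 12 (183bpm 3/4) — PASS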